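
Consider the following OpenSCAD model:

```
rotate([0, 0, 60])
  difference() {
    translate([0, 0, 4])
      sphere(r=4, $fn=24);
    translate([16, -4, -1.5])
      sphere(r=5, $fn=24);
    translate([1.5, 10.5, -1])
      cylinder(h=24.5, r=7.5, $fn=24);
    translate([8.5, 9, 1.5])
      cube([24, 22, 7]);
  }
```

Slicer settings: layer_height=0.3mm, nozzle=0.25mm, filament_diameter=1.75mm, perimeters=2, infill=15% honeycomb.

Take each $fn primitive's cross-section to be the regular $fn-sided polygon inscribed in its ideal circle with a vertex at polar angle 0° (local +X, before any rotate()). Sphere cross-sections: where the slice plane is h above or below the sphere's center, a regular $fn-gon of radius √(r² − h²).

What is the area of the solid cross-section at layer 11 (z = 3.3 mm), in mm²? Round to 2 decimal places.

At z = 3.3 mm: the r=4 sphere contributes a regular 24-gon of circumradius √(4²−0.7²) = 3.938 (area = (24/2)·3.938²·sin(360°/24) = 48.17 mm²); the sphere at (16, -4): section is a regular 24-gon, circumradius = √(r²−h²) = √(5²−4.8²) = 1.400 (area = (24/2)·1.400²·sin(360°/24) = 6.09 mm²); the r=7.5 cylinder at (1.5, 10.5) contributes a regular 24-gon of circumradius 7.5 (area = (24/2)·7.500²·sin(360°/24) = 174.70 mm²); the cube at (8.5, 9) is present — its section is the full 24×22 rectangle (area 528.00 mm²); Taking the first minus the rest: starting from the r=4 sphere (48.17 mm²), the r=5 sphere at (16, -4) misses the remaining region (no effect); the r=7.5 cylinder at (1.5, 10.5) partially overlaps it — only the 2.00 mm² overlap (of its 174.70 mm²) is removed, clipping the outline; the 24×22 cube at (8.5, 9) misses the remaining region (no effect) — area = 46.17 mm²; (whole slice rotated 60° about Z — lengths, areas and connectivity unchanged). Overall, the cross-section is a single solid region. Net area = 46.17 mm².

46.17 mm²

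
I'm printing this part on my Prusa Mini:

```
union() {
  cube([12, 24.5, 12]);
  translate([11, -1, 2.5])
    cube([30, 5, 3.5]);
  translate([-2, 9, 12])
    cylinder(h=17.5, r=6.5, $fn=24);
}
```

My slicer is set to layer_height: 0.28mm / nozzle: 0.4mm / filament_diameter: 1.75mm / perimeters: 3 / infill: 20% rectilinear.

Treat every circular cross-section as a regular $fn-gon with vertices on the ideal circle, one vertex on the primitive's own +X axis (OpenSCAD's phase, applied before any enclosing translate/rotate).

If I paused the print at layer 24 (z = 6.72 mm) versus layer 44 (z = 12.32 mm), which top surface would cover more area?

layer 24 (z = 6.72 mm)

Layer 24 (z = 6.72): the 12×24.5 cube contributes its full rectangle (area 294.00 mm²); the cube at (11, -1) is absent (z outside [2.5, 6]); the cylinder at (-2, 9) is absent (z outside [12, 29.5]); Combining (union): only the 12×24.5 cube is present, so the union is just that shape — area = 294.00 mm². So its area = 294.00 mm². Layer 44 (z = 12.32): the cube is not intersected at this z (z outside [0, 12]); the cube at (11, -1) is not intersected at this z (z outside [2.5, 6]); the cylinder at (-2, 9): section is a regular 24-gon, circumradius r=6.5 (area = (24/2)·6.500²·sin(360°/24) = 131.22 mm²); Merging all regions: only the r=6.5 cylinder at (-2, 9) is present, so the union is just that shape — area = 131.22 mm². So its area = 131.22 mm². Layer 24 is larger (294.00 vs 131.22 mm²).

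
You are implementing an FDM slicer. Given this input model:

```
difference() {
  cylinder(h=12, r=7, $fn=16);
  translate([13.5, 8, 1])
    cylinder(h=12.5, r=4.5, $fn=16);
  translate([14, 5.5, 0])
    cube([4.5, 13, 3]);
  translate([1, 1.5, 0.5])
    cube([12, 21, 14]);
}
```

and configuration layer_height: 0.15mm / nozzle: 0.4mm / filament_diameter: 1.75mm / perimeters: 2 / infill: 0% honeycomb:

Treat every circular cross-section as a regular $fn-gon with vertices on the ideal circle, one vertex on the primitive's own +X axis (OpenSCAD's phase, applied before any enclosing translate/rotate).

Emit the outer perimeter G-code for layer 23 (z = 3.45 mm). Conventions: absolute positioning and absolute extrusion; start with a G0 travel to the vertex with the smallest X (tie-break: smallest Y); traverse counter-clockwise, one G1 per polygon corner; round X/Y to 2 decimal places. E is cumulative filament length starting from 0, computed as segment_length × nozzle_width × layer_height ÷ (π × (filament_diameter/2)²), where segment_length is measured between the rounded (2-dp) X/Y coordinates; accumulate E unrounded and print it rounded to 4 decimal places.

At z = 3.45 mm: the r=7 cylinder gives a regular 16-gon of circumradius 7 (constant along its height); the r=4.5 cylinder at (13.5, 8) contributes a regular 16-gon of circumradius 4.5; the cube at (14, 5.5) does not reach this height (z outside [0, 3]); the 12×21 cube at (1, 1.5) contributes its full rectangle; Subtracting the remaining from the first: starting from the r=7 cylinder, the r=4.5 cylinder at (13.5, 8) misses the remaining region (no effect); the 12×21 cube at (1, 1.5) partially overlaps it — only the 21.83 mm² overlap (of its 252.00 mm²) is removed, clipping the outline — 1 connected region. The outline is a single polygon with 16 vertices. Extrusion per mm of travel: 0.4 × 0.15 / (π × 0.875²) = 0.024945. Accumulating E over each segment gives final E = 1.1558.

G0 X-7.00 Y0.00 Z3.45
G1 X-6.47 Y-2.68 E0.0681
G1 X-4.95 Y-4.95 E0.1363
G1 X-2.68 Y-6.47 E0.2044
G1 X0.00 Y-7.00 E0.2726
G1 X2.68 Y-6.47 E0.3407
G1 X4.95 Y-4.95 E0.4089
G1 X6.47 Y-2.68 E0.4770
G1 X7.00 Y0.00 E0.5452
G1 X6.70 Y1.50 E0.5833
G1 X1.00 Y1.50 E0.7255
G1 X1.00 Y6.80 E0.8577
G1 X0.00 Y7.00 E0.8832
G1 X-2.68 Y6.47 E0.9513
G1 X-4.95 Y4.95 E1.0195
G1 X-6.47 Y2.68 E1.0876
G1 X-7.00 Y0.00 E1.1558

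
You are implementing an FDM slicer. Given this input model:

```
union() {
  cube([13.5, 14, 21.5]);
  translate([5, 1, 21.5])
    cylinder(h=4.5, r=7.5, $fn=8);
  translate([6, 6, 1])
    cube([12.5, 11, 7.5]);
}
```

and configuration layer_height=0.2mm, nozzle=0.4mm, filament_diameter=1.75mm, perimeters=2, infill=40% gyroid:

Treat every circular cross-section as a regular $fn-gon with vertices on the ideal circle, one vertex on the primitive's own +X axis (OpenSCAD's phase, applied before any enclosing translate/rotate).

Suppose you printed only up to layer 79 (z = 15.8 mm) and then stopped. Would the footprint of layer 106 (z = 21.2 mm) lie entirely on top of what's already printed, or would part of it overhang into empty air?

entirely on top

Compare the two slices. At z = 15.8: the cube is present — its section is the full 13.5×14 rectangle (area 189.00 mm²); the cylinder at (5, 1) does not reach this height (z outside [21.5, 26]); the cube at (6, 6) does not reach this height (z outside [1, 8.5]); Combining (union): only the 13.5×14 cube is present, so the union is just that shape — area = 189.00 mm². At z = 21.2: the 13.5×14 cube contributes its full rectangle (area 189.00 mm²); the cylinder at (5, 1) is absent (z outside [21.5, 26]); the cube at (6, 6) is not intersected at this z (z outside [1, 8.5]); Combining (union): only the 13.5×14 cube is present, so the union is just that shape — area = 189.00 mm². Checking containment: the cross-section at z = 21.2 is a subset of the cross-section at z = 15.8.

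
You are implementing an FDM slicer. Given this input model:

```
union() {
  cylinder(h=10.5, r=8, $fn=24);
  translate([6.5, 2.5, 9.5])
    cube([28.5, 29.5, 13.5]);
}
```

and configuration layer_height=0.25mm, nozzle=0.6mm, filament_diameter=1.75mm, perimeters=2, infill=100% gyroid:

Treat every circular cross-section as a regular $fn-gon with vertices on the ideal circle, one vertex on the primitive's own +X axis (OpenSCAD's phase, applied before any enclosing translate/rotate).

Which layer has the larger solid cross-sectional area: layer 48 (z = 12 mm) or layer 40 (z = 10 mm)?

layer 40 (z = 10 mm)

Layer 48 (z = 12): the cylinder does not reach this height (z outside [0, 10.5]); the cube at (6.5, 2.5) is present — its section is the full 28.5×29.5 rectangle (area 840.75 mm²); Combining (union): only the 28.5×29.5 cube at (6.5, 2.5) is present, so the union is just that shape — area = 840.75 mm². So its area = 840.75 mm². Layer 40 (z = 10): the cylinder: section is a regular 24-gon, circumradius r=8 (area = (24/2)·8.000²·sin(360°/24) = 198.77 mm²); the cube at (6.5, 2.5) (footprint 28.5×29.5) is included at this height (area 840.75 mm²); Taking the union: the regions partially overlap — summed areas 1039.52 mm² minus the doubly-counted overlap 1.23 mm² gives 1038.30 mm² — area = 1038.30 mm². So its area = 1038.30 mm². Layer 40 is larger (1038.30 vs 840.75 mm²).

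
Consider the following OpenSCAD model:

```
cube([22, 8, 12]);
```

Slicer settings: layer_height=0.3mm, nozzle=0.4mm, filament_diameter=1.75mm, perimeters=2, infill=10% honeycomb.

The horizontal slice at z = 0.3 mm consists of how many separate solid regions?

1

At z = 0.3 mm: the 22×8 cube contributes its full rectangle. The result has 1 disconnected region.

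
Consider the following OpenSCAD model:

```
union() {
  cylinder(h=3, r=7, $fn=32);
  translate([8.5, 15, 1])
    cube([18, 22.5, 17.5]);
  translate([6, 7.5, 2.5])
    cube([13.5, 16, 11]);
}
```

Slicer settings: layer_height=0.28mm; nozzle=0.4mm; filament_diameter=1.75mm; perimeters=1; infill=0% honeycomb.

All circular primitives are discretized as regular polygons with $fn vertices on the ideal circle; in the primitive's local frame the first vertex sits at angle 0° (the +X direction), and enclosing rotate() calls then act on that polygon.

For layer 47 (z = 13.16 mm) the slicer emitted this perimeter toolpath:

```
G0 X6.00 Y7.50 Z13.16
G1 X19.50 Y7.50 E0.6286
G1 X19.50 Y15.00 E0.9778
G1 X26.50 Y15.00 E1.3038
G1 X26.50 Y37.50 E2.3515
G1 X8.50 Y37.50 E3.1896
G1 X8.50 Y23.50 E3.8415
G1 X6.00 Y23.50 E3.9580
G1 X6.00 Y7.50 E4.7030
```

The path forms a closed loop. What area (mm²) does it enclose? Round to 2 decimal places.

Apply the shoelace formula to the sequence of (X, Y) vertices; enclosed area = 527.50 mm².

527.50 mm²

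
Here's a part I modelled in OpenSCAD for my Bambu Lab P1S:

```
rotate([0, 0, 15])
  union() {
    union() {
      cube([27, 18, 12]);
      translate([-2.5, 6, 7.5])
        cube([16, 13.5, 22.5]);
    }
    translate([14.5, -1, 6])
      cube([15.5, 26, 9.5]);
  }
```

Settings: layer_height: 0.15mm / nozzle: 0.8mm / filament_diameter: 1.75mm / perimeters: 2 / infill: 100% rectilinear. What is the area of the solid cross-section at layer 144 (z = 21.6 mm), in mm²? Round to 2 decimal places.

At z = 21.6 mm: the cube is absent (z outside [0, 12]); the cube at (-2.5, 6) is present — its section is the full 16×13.5 rectangle (area 216.00 mm²); Taking the union: only the 16×13.5 cube at (-2.5, 6) is present, so the union is just that shape — area = 216.00 mm²; the cube at (14.5, -1) does not reach this height (z outside [6, 15.5]); Combining (union): only that combined region is present, so the union is just that shape — area = 216.00 mm²; (rotated 15° about Z; rotation is an isometry so areas/perimeters/island counts are preserved). Overall, the cross-section is a single solid region. Net area = 216.00 mm².

216.00 mm²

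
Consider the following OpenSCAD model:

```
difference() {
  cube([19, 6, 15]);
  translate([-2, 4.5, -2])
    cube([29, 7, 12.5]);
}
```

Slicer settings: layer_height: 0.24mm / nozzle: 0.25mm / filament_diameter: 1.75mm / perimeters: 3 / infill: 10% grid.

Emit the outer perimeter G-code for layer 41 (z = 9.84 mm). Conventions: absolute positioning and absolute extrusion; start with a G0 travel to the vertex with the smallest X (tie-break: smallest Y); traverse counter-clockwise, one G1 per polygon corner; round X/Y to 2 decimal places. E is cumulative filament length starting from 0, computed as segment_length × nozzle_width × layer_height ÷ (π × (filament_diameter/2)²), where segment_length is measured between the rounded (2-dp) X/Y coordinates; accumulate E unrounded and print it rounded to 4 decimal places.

At z = 9.84 mm: the 19×6 cube contributes its full rectangle; the cube at (-2, 4.5) is present — its section is the full 29×7 rectangle; Taking the first minus the rest: starting from the 19×6 cube, the 29×7 cube at (-2, 4.5) partially overlaps it — only the 28.50 mm² overlap (of its 203.00 mm²) is removed, clipping the outline — 1 connected region. The outline is a single polygon with 4 vertices. Extrusion per mm of travel: 0.25 × 0.24 / (π × 0.875²) = 0.024945. Accumulating E over each segment gives final E = 1.1724.

G0 X0.00 Y0.00 Z9.84
G1 X19.00 Y0.00 E0.4740
G1 X19.00 Y4.50 E0.5862
G1 X0.00 Y4.50 E1.0602
G1 X0.00 Y0.00 E1.1724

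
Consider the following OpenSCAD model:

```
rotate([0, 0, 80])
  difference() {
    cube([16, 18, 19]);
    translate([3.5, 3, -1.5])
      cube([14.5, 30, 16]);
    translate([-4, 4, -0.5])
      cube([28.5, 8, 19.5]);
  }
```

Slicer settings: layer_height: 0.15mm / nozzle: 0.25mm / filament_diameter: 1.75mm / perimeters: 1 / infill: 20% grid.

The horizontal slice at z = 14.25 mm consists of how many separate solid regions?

At z = 14.25 mm: the cube (footprint 16×18) is included at this height; the 14.5×30 cube at (3.5, 3) contributes its full rectangle; the cube at (-4, 4) is present — its section is the full 28.5×8 rectangle; Taking the first minus the rest: starting from the 16×18 cube, the 14.5×30 cube at (3.5, 3) partially overlaps it — only the 187.50 mm² overlap (of its 435.00 mm²) is removed, clipping the outline; the 28.5×8 cube at (-4, 4) partially overlaps it — only the 28.00 mm² overlap (of its 228.00 mm²) is removed, clipping the outline — 2 connected regions; (rotated 80° about Z; rotation is an isometry so areas/perimeters/island counts are preserved). The result has 2 disconnected regions.

2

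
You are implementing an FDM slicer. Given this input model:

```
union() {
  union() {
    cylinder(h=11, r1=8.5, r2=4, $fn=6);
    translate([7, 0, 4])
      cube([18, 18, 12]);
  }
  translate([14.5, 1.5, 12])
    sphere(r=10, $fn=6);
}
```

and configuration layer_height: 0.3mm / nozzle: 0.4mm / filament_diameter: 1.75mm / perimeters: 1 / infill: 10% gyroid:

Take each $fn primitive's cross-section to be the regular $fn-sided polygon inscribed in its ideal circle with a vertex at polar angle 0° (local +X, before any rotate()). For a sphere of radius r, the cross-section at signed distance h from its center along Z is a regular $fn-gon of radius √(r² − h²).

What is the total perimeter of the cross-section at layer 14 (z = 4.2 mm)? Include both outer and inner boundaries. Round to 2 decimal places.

117.22 mm

At z = 4.2 mm: the cone: at t=0.382 of its height the radius interpolates to r₁+(r₂−r₁)t = 6.782, giving a regular 6-gon of that circumradius (perimeter = 2·6·6.782·sin(180°/6) = 40.69 mm); the 18×18 cube at (7, 0) contributes its full rectangle (perimeter 72.00 mm); Merging all regions: the 2 present regions are separate (no shared area or edge), so areas and boundary lengths simply add and each stays a separate island — boundary = 112.69 mm; the r=10 sphere at (14.5, 1.5) contributes a regular 6-gon of circumradius √(10²−7.8²) = 6.258 (perimeter = 2·6·6.258·sin(180°/6) = 37.55 mm); Taking the union: the regions partially overlap (shared area 68.34 mm²), so the edge portions inside another operand are dropped and the merged outline is re-measured after clipping — boundary = 117.22 mm. Overall, the cross-section has 2 separate islands. Total boundary length (outer) = 117.22 mm.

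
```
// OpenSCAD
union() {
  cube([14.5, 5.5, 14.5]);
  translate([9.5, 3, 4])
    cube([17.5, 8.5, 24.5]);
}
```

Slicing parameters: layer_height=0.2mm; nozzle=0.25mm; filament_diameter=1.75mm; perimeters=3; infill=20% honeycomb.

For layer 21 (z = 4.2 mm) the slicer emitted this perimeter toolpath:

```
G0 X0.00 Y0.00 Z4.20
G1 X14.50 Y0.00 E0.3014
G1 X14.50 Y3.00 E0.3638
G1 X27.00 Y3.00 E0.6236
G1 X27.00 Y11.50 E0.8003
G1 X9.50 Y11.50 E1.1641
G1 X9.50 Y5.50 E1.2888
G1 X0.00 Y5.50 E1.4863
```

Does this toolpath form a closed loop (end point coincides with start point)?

Start point (G0): (0.00, 0.00). End point (last G1): the path does not return to the start — open.

no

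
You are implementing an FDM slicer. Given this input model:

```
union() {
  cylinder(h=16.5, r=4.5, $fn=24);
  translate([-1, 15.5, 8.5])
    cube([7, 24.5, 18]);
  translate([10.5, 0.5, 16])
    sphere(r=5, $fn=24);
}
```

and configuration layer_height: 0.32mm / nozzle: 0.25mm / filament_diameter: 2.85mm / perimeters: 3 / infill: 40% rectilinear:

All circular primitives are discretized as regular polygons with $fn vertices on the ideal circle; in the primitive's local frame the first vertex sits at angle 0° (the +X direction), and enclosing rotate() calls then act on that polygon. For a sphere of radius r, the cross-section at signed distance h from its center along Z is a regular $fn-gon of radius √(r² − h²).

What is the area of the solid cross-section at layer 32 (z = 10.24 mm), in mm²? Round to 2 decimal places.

234.39 mm²

At z = 10.24 mm: the r=4.5 cylinder gives a regular 24-gon of circumradius 4.5 (constant along its height) (area = (24/2)·4.500²·sin(360°/24) = 62.89 mm²); the cube at (-1, 15.5) is present — its section is the full 7×24.5 rectangle (area 171.50 mm²); the sphere at (10.5, 0.5) is absent (|z−center|=5.760 > r=5); Taking the union: the 2 present regions are separate (no shared area or edge), so areas and boundary lengths simply add and each stays a separate island — area = 234.39 mm². Overall, the cross-section has 2 separate islands. Net area = 234.39 mm².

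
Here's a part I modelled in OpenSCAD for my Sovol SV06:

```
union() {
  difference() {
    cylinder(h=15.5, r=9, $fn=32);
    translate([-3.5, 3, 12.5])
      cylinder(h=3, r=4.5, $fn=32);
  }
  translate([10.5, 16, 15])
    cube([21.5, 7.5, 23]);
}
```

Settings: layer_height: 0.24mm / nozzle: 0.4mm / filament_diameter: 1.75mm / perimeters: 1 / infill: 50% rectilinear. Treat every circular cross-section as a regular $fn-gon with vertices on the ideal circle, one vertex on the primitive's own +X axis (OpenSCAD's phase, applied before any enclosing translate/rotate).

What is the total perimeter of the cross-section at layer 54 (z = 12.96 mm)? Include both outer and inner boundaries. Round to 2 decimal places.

At z = 12.96 mm: the cylinder: section is a regular 32-gon, circumradius r=9 (perimeter = 2·32·9.000·sin(180°/32) = 56.46 mm); the r=4.5 cylinder at (-3.5, 3) gives a regular 32-gon of circumradius 4.5 (constant along its height) (perimeter = 2·32·4.500·sin(180°/32) = 28.23 mm); After the difference (first − rest): starting from the r=9 cylinder, the r=4.5 cylinder at (-3.5, 3) partially overlaps it — only the 62.97 mm² overlap (of its 63.21 mm²) is removed, clipping the outline — boundary = 78.58 mm; the cube at (10.5, 16) is absent (z outside [15, 38]); Combining (union): only that combined region is present, so the union is just that shape — boundary = 78.58 mm. Overall, the cross-section is a single solid region. Total boundary length (outer) = 78.58 mm.

78.58 mm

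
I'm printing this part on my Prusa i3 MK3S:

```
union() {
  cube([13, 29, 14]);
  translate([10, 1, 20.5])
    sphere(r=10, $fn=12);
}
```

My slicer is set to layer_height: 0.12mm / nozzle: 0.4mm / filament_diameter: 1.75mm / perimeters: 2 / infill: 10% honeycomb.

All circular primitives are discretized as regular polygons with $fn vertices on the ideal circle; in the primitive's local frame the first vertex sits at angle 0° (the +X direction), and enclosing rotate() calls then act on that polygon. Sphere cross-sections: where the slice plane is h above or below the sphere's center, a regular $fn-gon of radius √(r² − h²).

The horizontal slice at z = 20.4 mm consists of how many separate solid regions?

1

At z = 20.4 mm: the cube is not intersected at this z (z outside [0, 14]); the r=10 sphere at (10, 1) contributes a regular 12-gon of circumradius √(10²−0.1²) = 9.999; Merging all regions: only the r=10 sphere at (10, 1) is present, so the union is just that shape — 1 connected region. The result has 1 disconnected region.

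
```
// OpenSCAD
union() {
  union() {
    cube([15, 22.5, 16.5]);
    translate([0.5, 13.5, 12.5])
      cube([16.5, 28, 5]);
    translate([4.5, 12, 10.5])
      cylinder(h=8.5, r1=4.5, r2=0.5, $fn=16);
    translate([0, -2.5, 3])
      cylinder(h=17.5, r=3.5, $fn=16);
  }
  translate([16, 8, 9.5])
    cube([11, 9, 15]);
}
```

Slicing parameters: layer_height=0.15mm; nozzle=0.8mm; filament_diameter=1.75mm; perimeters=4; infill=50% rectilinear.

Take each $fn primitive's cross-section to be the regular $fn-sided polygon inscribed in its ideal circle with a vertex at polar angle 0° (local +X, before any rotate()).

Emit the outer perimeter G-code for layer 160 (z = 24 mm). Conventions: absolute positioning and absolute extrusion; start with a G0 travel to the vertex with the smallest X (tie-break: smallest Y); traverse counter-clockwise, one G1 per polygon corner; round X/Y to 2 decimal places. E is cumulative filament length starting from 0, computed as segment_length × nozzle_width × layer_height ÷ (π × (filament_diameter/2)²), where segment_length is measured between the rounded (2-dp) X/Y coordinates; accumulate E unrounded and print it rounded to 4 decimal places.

At z = 24 mm: the cube is absent (z outside [0, 16.5]); the cube at (0.5, 13.5) does not reach this height (z outside [12.5, 17.5]); the cone at (4.5, 12) does not reach this height (z outside [10.5, 19]); the cylinder at (0, -2.5) does not reach this height (z outside [3, 20.5]); Merging all regions: nothing is present at this height; the cube at (16, 8) (footprint 11×9) is included at this height; Taking the union: only the 11×9 cube at (16, 8) is present, so the union is just that shape — 1 connected region. The outline is a single polygon with 4 vertices. Extrusion per mm of travel: 0.8 × 0.15 / (π × 0.875²) = 0.049890. Accumulating E over each segment gives final E = 1.9956.

G0 X16.00 Y8.00 Z24.00
G1 X27.00 Y8.00 E0.5488
G1 X27.00 Y17.00 E0.9978
G1 X16.00 Y17.00 E1.5466
G1 X16.00 Y8.00 E1.9956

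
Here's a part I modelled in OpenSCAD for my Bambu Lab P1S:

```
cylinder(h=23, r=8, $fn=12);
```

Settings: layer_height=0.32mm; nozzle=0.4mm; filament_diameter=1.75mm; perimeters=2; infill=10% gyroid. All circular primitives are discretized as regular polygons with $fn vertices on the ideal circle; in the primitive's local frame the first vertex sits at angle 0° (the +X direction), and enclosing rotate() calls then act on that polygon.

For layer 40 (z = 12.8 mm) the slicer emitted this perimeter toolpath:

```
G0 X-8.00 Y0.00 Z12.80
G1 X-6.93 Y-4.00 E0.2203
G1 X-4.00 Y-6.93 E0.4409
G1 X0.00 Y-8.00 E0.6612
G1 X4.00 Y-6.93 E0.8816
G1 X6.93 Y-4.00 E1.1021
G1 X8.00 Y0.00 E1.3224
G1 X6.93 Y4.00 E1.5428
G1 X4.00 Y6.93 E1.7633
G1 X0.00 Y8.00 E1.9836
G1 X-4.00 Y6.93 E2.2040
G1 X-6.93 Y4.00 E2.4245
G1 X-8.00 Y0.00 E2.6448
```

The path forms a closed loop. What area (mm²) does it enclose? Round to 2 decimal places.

Apply the shoelace formula to the sequence of (X, Y) vertices; enclosed area = 192.05 mm².

192.05 mm²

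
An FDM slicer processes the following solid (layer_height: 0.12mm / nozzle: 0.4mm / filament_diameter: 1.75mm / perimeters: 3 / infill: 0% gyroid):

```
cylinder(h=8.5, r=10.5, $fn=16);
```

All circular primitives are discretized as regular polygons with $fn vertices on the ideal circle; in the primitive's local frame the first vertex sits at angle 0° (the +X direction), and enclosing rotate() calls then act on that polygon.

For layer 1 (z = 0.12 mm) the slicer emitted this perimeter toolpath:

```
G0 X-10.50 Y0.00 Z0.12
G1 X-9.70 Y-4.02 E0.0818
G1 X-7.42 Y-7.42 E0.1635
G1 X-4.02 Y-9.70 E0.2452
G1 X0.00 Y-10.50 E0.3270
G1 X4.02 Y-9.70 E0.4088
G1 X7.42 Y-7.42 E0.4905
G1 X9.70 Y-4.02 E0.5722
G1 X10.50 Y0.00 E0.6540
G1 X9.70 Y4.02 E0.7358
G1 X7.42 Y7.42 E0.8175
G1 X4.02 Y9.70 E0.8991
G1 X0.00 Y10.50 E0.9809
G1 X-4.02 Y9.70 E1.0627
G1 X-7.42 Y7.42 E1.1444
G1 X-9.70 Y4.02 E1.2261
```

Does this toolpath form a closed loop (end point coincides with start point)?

no

Start point (G0): (-10.50, 0.00). End point (last G1): the path does not return to the start — open.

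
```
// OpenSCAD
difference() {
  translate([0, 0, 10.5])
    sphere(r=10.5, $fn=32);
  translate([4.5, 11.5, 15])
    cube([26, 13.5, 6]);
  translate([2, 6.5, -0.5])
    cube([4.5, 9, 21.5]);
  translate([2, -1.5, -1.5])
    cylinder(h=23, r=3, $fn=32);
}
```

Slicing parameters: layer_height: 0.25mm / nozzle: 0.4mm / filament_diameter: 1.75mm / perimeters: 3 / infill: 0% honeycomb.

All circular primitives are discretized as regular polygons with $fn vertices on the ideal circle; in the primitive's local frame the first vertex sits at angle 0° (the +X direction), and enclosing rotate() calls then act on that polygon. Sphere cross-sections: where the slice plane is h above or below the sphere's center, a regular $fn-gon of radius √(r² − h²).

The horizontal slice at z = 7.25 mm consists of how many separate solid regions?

At z = 7.25 mm: the r=10.5 sphere slices to a regular 32-gon of circumradius 9.984 (√(r²−h²) with h=3.25 from center); the cube at (4.5, 11.5) is not intersected at this z (z outside [15, 21]); the cube at (2, 6.5) (footprint 4.5×9) is included at this height; the r=3 cylinder at (2, -1.5) contributes a regular 32-gon of circumradius 3; After the difference (first − rest): starting from the r=10.5 sphere, the 4.5×9 cube at (2, 6.5) partially overlaps it — only the 10.71 mm² overlap (of its 40.50 mm²) is removed, clipping the outline; the r=3 cylinder at (2, -1.5) lies wholly inside it (removes its full 28.09 mm² and its 18.82 mm outline becomes a hole wall) — 1 connected region with 1 hole. The result has 1 disconnected region.

1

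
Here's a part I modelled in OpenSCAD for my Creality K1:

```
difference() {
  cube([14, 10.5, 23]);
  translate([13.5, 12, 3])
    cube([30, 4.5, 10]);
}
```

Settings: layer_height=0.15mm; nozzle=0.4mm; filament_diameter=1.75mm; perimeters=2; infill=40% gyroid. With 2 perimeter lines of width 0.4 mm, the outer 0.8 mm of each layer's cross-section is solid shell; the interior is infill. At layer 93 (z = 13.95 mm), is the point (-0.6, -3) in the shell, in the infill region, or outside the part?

At z = 13.95 mm: the 14×10.5 cube contributes its full rectangle; the cube at (13.5, 12) is not intersected at this z (z outside [3, 13]); Subtracting the remaining from the first: none of the subtracted shapes is present at this height, so the 14×10.5 cube is unchanged — 1 connected region. Overall, the cross-section is a single solid region. The nearest boundary edge runs (0.00, 0.00)→(14.00, 0.00); distance from the point to it = 3.06 mm. The point is not inside any of the regions above, so it lies outside the cross-section (3.06 mm from the nearest boundary).

outside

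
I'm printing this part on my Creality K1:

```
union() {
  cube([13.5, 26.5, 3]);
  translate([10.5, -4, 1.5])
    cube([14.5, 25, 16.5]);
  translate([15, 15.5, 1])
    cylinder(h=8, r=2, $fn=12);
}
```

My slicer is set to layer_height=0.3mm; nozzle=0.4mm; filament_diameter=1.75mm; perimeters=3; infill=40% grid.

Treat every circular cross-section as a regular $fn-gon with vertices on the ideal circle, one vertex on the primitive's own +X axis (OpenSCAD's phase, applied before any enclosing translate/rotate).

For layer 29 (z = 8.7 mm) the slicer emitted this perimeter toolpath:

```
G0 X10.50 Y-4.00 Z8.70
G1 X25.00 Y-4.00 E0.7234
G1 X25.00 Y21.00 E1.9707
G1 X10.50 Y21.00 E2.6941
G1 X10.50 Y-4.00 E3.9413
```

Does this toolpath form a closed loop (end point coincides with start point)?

Start point (G0): (10.50, -4.00). End point (last G1): the path returns to the start — closed.

yes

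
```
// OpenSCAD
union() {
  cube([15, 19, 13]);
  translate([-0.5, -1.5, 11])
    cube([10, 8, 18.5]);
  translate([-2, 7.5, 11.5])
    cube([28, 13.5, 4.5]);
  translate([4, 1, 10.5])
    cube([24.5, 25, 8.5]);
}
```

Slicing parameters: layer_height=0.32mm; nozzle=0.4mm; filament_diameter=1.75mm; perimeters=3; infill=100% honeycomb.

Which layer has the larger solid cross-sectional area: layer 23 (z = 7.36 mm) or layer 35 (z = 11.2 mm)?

Layer 23 (z = 7.36): the 15×19 cube contributes its full rectangle (area 285.00 mm²); the cube at (-0.5, -1.5) is absent (z outside [11, 29.5]); the cube at (-2, 7.5) does not reach this height (z outside [11.5, 16]); the cube at (4, 1) is absent (z outside [10.5, 19]); Taking the union: only the 15×19 cube is present, so the union is just that shape — area = 285.00 mm². So its area = 285.00 mm². Layer 35 (z = 11.2): the cube is present — its section is the full 15×19 rectangle (area 285.00 mm²); the cube at (-0.5, -1.5) (footprint 10×8) is included at this height (area 80.00 mm²); the cube at (-2, 7.5) is not intersected at this z (z outside [11.5, 16]); the 24.5×25 cube at (4, 1) contributes its full rectangle (area 612.50 mm²); Taking the union: the regions partially overlap — summed areas 977.50 mm² minus the doubly-counted overlap 259.75 mm² gives 717.75 mm² — area = 717.75 mm². So its area = 717.75 mm². Layer 35 is larger (717.75 vs 285.00 mm²).

layer 35 (z = 11.2 mm)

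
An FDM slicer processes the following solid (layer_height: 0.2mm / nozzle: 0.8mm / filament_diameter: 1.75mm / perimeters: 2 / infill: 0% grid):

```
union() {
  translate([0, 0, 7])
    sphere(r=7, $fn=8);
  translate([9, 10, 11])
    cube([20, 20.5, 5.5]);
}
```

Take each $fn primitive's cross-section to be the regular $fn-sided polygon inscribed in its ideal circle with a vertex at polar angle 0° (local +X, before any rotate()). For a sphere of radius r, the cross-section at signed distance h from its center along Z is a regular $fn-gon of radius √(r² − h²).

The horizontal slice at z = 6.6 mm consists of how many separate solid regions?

1

At z = 6.6 mm: the r=7 sphere slices to a regular 8-gon of circumradius 6.989 (√(r²−h²) with h=0.4 from center); the cube at (9, 10) does not reach this height (z outside [11, 16.5]); Taking the union: only the r=7 sphere is present, so the union is just that shape — 1 connected region. The result has 1 disconnected region.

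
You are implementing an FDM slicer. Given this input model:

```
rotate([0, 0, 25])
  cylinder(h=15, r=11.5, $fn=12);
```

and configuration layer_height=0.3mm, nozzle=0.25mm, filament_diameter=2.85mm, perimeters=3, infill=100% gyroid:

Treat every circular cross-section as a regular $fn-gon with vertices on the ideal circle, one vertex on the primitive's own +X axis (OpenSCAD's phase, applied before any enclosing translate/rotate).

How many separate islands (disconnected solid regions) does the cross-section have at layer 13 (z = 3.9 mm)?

1

At z = 3.9 mm: the cylinder: section is a regular 12-gon, circumradius r=11.5; (rotated 25° about Z; rotation is an isometry so areas/perimeters/island counts are preserved). Overall, the cross-section is a single solid region. Island count = 1.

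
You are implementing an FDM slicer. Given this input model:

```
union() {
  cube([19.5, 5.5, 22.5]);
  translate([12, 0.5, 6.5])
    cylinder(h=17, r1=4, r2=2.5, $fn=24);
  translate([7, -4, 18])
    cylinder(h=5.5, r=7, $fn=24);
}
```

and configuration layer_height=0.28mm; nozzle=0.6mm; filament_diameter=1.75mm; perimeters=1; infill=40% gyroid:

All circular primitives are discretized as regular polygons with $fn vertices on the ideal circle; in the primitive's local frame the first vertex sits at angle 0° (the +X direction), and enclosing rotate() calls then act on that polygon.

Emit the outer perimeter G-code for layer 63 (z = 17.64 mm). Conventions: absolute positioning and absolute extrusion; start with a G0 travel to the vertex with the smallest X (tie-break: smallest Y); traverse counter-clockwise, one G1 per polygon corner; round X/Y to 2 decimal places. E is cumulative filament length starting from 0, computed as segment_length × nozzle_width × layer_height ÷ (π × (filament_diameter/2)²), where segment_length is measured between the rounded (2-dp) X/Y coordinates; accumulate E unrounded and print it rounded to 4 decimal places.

At z = 17.64 mm: the 19.5×5.5 cube contributes its full rectangle; the cone at (12, 0.5) contributes a regular 24-gon of circumradius 3.017 (interpolated between r1=4 and r2=2.5 at t=0.655); the cylinder at (7, -4) does not reach this height (z outside [18, 23.5]); Combining (union): the regions partially overlap (shared area 17.12 mm²), so overlapping operands fuse into one piece — 1 connected region. The outline is a single polygon with 17 vertices. Extrusion per mm of travel: 0.6 × 0.28 / (π × 0.875²) = 0.069846. Accumulating E over each segment gives final E = 3.6693.

G0 X0.00 Y0.00 Z17.64
G1 X9.05 Y0.00 E0.6321
G1 X9.09 Y-0.28 E0.6519
G1 X9.39 Y-1.01 E0.7070
G1 X9.87 Y-1.63 E0.7618
G1 X10.49 Y-2.11 E0.8165
G1 X11.22 Y-2.41 E0.8716
G1 X12.00 Y-2.52 E0.9267
G1 X12.78 Y-2.41 E0.9817
G1 X13.51 Y-2.11 E1.0368
G1 X14.13 Y-1.63 E1.0916
G1 X14.61 Y-1.01 E1.1463
G1 X14.91 Y-0.28 E1.2015
G1 X14.95 Y0.00 E1.2212
G1 X19.50 Y0.00 E1.5390
G1 X19.50 Y5.50 E1.9232
G1 X0.00 Y5.50 E3.2852
G1 X0.00 Y0.00 E3.6693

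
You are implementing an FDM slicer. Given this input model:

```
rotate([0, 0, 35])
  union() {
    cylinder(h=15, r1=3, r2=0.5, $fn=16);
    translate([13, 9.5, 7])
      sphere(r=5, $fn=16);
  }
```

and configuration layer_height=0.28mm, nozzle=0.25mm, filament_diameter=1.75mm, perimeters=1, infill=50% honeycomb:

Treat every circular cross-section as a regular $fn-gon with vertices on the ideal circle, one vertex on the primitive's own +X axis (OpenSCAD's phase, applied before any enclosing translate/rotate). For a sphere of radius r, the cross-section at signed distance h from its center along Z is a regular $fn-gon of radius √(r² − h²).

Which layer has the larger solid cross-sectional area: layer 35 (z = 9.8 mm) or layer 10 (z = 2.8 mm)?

Layer 35 (z = 9.8): the cone contributes a regular 16-gon of circumradius 1.367 (interpolated between r1=3 and r2=0.5 at t=0.653) (area = (16/2)·1.367²·sin(360°/16) = 5.72 mm²); the r=5 sphere at (13, 9.5) contributes a regular 16-gon of circumradius √(5²−2.8²) = 4.142 (area = (16/2)·4.142²·sin(360°/16) = 52.53 mm²); Combining (union): the 2 present regions are separate (no shared area or edge), so areas and boundary lengths simply add and each stays a separate island — area = 58.25 mm²; (whole slice rotated 35° about Z — lengths, areas and connectivity unchanged). So its area = 58.25 mm². Layer 10 (z = 2.8): the cone: at t=0.187 of its height the radius interpolates to r₁+(r₂−r₁)t = 2.533, giving a regular 16-gon of that circumradius (area = (16/2)·2.533²·sin(360°/16) = 19.65 mm²); the r=5 sphere at (13, 9.5) contributes a regular 16-gon of circumradius √(5²−4.2²) = 2.713 (area = (16/2)·2.713²·sin(360°/16) = 22.53 mm²); Combining (union): the 2 present regions are separate (no shared area or edge), so areas and boundary lengths simply add and each stays a separate island — area = 42.18 mm²; (whole slice rotated 35° about Z — lengths, areas and connectivity unchanged). So its area = 42.18 mm². Layer 35 is larger (58.25 vs 42.18 mm²).

layer 35 (z = 9.8 mm)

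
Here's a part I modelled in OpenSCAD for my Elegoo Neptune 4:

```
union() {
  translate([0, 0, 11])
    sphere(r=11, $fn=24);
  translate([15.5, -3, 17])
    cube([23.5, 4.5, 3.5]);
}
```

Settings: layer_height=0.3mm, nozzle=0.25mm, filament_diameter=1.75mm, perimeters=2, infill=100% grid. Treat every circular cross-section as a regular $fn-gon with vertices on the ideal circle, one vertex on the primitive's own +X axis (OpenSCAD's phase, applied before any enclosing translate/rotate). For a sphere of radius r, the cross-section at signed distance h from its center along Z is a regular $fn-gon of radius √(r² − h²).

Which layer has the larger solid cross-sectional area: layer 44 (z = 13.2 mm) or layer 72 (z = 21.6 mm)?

Layer 44 (z = 13.2): the r=11 sphere contributes a regular 24-gon of circumradius √(11²−2.2²) = 10.778 (area = (24/2)·10.778²·sin(360°/24) = 360.77 mm²); the cube at (15.5, -3) is not intersected at this z (z outside [17, 20.5]); Combining (union): only the r=11 sphere is present, so the union is just that shape — area = 360.77 mm². So its area = 360.77 mm². Layer 72 (z = 21.6): the sphere: section is a regular 24-gon, circumradius = √(r²−h²) = √(11²−10.6²) = 2.939 (area = (24/2)·2.939²·sin(360°/24) = 26.83 mm²); the cube at (15.5, -3) does not reach this height (z outside [17, 20.5]); Combining (union): only the r=11 sphere is present, so the union is just that shape — area = 26.83 mm². So its area = 26.83 mm². Layer 44 is larger (360.77 vs 26.83 mm²).

layer 44 (z = 13.2 mm)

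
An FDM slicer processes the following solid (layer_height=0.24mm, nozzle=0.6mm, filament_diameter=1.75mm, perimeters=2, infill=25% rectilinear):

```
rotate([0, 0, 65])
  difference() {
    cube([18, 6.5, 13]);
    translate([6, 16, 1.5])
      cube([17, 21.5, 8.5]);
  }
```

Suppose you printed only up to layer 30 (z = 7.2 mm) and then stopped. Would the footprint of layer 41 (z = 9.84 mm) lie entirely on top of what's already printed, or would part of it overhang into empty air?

Compare the two slices. At z = 7.2: the cube is present — its section is the full 18×6.5 rectangle (area 117.00 mm²); the cube at (6, 16) (footprint 17×21.5) is included at this height (area 365.50 mm²); Subtracting the remaining from the first: starting from the 18×6.5 cube (117.00 mm²), the 17×21.5 cube at (6, 16) misses the remaining region (no effect) — area = 117.00 mm²; (rotated 65° about Z; rotation is an isometry so areas/perimeters/island counts are preserved). At z = 9.84: the 18×6.5 cube contributes its full rectangle (area 117.00 mm²); the 17×21.5 cube at (6, 16) contributes its full rectangle (area 365.50 mm²); Taking the first minus the rest: starting from the 18×6.5 cube (117.00 mm²), the 17×21.5 cube at (6, 16) misses the remaining region (no effect) — area = 117.00 mm²; (whole slice rotated 65° about Z — lengths, areas and connectivity unchanged). Checking containment: the cross-section at z = 9.84 is a subset of the cross-section at z = 7.2.

entirely on top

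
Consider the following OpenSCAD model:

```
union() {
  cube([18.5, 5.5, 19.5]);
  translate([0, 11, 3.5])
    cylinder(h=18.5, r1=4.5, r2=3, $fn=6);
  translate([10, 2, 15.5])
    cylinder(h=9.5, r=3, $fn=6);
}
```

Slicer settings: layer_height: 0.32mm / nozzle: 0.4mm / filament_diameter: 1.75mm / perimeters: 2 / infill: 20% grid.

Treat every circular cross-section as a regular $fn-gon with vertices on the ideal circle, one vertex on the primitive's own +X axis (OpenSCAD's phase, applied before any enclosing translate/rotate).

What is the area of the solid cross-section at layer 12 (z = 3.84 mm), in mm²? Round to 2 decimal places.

153.72 mm²

At z = 3.84 mm: the cube (footprint 18.5×5.5) is included at this height (area 101.75 mm²); the cone at (0, 11): at t=0.018 of its height the radius interpolates to r₁+(r₂−r₁)t = 4.472, giving a regular 6-gon of that circumradius (area = (6/2)·4.472²·sin(360°/6) = 51.97 mm²); the cylinder at (10, 2) is absent (z outside [15.5, 25]); Taking the union: the 2 present regions are separate (no shared area or edge), so areas and boundary lengths simply add and each stays a separate island — area = 153.72 mm². Overall, the cross-section has 2 separate islands. Net area = 153.72 mm².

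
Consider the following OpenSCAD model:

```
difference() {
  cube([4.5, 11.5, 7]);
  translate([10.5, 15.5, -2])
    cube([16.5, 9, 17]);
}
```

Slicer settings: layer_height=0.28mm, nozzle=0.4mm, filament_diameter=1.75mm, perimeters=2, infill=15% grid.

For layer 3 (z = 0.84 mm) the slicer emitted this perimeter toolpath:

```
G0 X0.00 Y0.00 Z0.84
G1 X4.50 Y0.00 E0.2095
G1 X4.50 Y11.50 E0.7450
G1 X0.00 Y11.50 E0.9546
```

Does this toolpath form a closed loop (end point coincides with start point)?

Start point (G0): (0.00, 0.00). End point (last G1): the path does not return to the start — open.

no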